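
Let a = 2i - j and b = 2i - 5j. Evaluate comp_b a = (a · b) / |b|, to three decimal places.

1.671

a · b = 2·2 + (-1)·(-5) = 4 + 5 = 9
|b| = √(4 + 25) = √29 ≈ 5.3852
comp_b a = 9 / √29 ≈ 1.671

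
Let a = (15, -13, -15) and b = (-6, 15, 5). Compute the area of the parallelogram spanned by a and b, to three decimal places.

i: (-13)·5 - (-15)·15 = -65 - (-225) = 160
j: (-15)·(-6) - 15·5 = 90 - 75 = 15
k: 15·15 - (-13)·(-6) = 225 - 78 = 147
a × b = (160, 15, 147)
|a × b| = √(160² + 15² + 147²) = √47434 ≈ 217.7935

217.793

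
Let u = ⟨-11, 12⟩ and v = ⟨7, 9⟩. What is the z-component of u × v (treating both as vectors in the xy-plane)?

-183

(-11)·9 - 12·7 = -99 - 84 = -183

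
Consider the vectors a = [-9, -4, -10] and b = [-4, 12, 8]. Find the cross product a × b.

(88, 112, -124)

i: (-4)·8 - (-10)·12 = -32 - (-120) = 88
j: (-10)·(-4) - (-9)·8 = 40 - (-72) = 112
k: (-9)·12 - (-4)·(-4) = -108 - 16 = -124
a × b = (88, 112, -124)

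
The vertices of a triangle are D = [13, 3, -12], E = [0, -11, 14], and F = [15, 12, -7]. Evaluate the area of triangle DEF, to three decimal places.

DE = (-13, -14, 26),  DF = (2, 9, 5)
i: (-14)·5 - 26·9 = -70 - 234 = -304
j: 26·2 - (-13)·5 = 52 - (-65) = 117
k: (-13)·9 - (-14)·2 = -117 - (-28) = -89
DE × DF = (-304, 117, -89)
|DE × DF| = √114026 ≈ 337.6774
area = ½ · 337.6774 ≈ 168.839

168.839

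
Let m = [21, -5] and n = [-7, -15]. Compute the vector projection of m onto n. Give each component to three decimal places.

(1.839, 3.942)

m · n = 21·(-7) + (-5)·(-15) = -147 + 75 = -72
|n|² = 49 + 225 = 274
proj_n m = (-72/274) · (-7, -15) ≈ (1.839, 3.942)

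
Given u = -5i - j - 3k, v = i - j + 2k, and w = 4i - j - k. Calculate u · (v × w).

v × w:
i: (-1)·(-1) - 2·(-1) = 1 - (-2) = 3
j: 2·4 - 1·(-1) = 8 - (-1) = 9
k: 1·(-1) - (-1)·4 = -1 - (-4) = 3
v × w = (3, 9, 3)
u · (v × w) = (-5)·3 + (-1)·9 + (-3)·3 = -15 - 9 - 9 = -33

-33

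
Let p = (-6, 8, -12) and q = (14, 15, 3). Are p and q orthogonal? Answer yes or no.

yes

p · q = (-6)·14 + 8·15 + (-12)·3 = -84 + 120 - 36 = 0
Zero, so the vectors are orthogonal.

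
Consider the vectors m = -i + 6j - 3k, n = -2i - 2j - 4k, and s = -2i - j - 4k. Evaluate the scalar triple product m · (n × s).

n × s:
i: (-2)·(-4) - (-4)·(-1) = 8 - 4 = 4
j: (-4)·(-2) - (-2)·(-4) = 8 - 8 = 0
k: (-2)·(-1) - (-2)·(-2) = 2 - 4 = -2
n × s = (4, 0, -2)
m · (n × s) = (-1)·4 + 6·0 + (-3)·(-2) = -4 + 0 + 6 = 2

2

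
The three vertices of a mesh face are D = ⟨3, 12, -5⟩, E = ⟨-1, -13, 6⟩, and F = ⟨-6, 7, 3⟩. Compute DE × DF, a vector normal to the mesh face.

(-145, -67, -205)

DE = (-4, -25, 11)
DF = (-9, -5, 8)
i: (-25)·8 - 11·(-5) = -200 - (-55) = -145
j: 11·(-9) - (-4)·8 = -99 - (-32) = -67
k: (-4)·(-5) - (-25)·(-9) = 20 - 225 = -205
DE × DF = (-145, -67, -205)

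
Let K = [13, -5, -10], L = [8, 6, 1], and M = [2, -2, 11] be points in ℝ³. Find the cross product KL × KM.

KL = (-5, 11, 11)
KM = (-11, 3, 21)
i: 11·21 - 11·3 = 231 - 33 = 198
j: 11·(-11) - (-5)·21 = -121 - (-105) = -16
k: (-5)·3 - 11·(-11) = -15 - (-121) = 106
KL × KM = (198, -16, 106)

(198, -16, 106)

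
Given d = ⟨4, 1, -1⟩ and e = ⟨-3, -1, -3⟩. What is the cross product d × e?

(-4, 15, -1)

i: 1·(-3) - (-1)·(-1) = -3 - 1 = -4
j: (-1)·(-3) - 4·(-3) = 3 - (-12) = 15
k: 4·(-1) - 1·(-3) = -4 - (-3) = -1
d × e = (-4, 15, -1)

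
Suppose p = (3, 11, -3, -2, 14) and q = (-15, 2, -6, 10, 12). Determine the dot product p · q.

143

p · q = 3·(-15) + 11·2 + (-3)·(-6) + (-2)·10 + 14·12 = -45 + 22 + 18 - 20 + 168 = 143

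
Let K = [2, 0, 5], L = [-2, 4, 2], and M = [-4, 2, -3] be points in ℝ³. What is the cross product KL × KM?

(-26, -14, 16)

KL = (-4, 4, -3)
KM = (-6, 2, -8)
i: 4·(-8) - (-3)·2 = -32 - (-6) = -26
j: (-3)·(-6) - (-4)·(-8) = 18 - 32 = -14
k: (-4)·2 - 4·(-6) = -8 - (-24) = 16
KL × KM = (-26, -14, 16)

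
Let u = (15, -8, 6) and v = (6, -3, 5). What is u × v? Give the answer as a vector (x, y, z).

(-22, -39, 3)

i: (-8)·5 - 6·(-3) = -40 - (-18) = -22
j: 6·6 - 15·5 = 36 - 75 = -39
k: 15·(-3) - (-8)·6 = -45 - (-48) = 3
u × v = (-22, -39, 3)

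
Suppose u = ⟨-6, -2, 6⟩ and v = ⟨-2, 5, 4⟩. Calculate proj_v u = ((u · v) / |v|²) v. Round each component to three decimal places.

u · v = (-6)·(-2) + (-2)·5 + 6·4 = 12 - 10 + 24 = 26
|v|² = 4 + 25 + 16 = 45
proj_v u = (26/45) · (-2, 5, 4) ≈ (-1.156, 2.889, 2.311)

(-1.156, 2.889, 2.311)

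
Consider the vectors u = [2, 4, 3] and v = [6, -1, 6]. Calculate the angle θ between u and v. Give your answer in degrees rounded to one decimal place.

u · v = 2·6 + 4·(-1) + 3·6 = 12 - 4 + 18 = 26
|u|² = 4 + 16 + 9 = 29,  |u| = √29 ≈ 5.385165
|v|² = 36 + 1 + 36 = 73,  |v| = √73 ≈ 8.544004
cos θ = 26 / (5.385165 · 8.544004) ≈ 0.56508
θ = arccos(0.56508) ≈ 55.6°

55.6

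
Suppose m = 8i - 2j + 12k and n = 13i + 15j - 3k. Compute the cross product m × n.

(-174, 180, 146)

i: (-2)·(-3) - 12·15 = 6 - 180 = -174
j: 12·13 - 8·(-3) = 156 - (-24) = 180
k: 8·15 - (-2)·13 = 120 - (-26) = 146
m × n = (-174, 180, 146)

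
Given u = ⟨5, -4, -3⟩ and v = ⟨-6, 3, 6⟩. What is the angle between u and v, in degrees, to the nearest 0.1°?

160.5

u · v = 5·(-6) + (-4)·3 + (-3)·6 = -30 - 12 - 18 = -60
|u|² = 25 + 16 + 9 = 50,  |u| = √50 ≈ 7.071068
|v|² = 36 + 9 + 36 = 81,  |v| = √81 ≈ 9.000000
cos θ = -60 / (7.071068 · 9.000000) ≈ -0.94281
θ = arccos(-0.94281) ≈ 160.5°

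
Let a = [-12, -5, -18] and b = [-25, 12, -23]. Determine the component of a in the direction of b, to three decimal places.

a · b = (-12)·(-25) + (-5)·12 + (-18)·(-23) = 300 - 60 + 414 = 654
|b| = √(625 + 144 + 529) = √1298 ≈ 36.0278
comp_b a = 654 / √1298 ≈ 18.153

18.153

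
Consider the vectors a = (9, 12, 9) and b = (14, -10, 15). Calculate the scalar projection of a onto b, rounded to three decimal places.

a · b = 9·14 + 12·(-10) + 9·15 = 126 - 120 + 135 = 141
|b| = √(196 + 100 + 225) = √521 ≈ 22.8254
comp_b a = 141 / √521 ≈ 6.177

6.177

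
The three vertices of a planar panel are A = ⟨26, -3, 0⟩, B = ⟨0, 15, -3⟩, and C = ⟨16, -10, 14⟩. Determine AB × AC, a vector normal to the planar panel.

AB = (-26, 18, -3)
AC = (-10, -7, 14)
i: 18·14 - (-3)·(-7) = 252 - 21 = 231
j: (-3)·(-10) - (-26)·14 = 30 - (-364) = 394
k: (-26)·(-7) - 18·(-10) = 182 - (-180) = 362
AB × AC = (231, 394, 362)

(231, 394, 362)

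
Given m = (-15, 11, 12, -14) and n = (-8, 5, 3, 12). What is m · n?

43

m · n = (-15)·(-8) + 11·5 + 12·3 + (-14)·12 = 120 + 55 + 36 - 168 = 43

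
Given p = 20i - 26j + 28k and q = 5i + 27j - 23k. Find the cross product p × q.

(-158, 600, 670)

i: (-26)·(-23) - 28·27 = 598 - 756 = -158
j: 28·5 - 20·(-23) = 140 - (-460) = 600
k: 20·27 - (-26)·5 = 540 - (-130) = 670
p × q = (-158, 600, 670)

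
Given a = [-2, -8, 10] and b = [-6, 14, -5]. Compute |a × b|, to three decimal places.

143.792

i: (-8)·(-5) - 10·14 = 40 - 140 = -100
j: 10·(-6) - (-2)·(-5) = -60 - 10 = -70
k: (-2)·14 - (-8)·(-6) = -28 - 48 = -76
a × b = (-100, -70, -76)
|a × b| = √((-100)² + (-70)² + (-76)²) = √20676 ≈ 143.7915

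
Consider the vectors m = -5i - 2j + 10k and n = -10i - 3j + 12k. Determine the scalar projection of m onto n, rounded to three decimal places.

11.065

m · n = (-5)·(-10) + (-2)·(-3) + 10·12 = 50 + 6 + 120 = 176
|n| = √(100 + 9 + 144) = √253 ≈ 15.9060
comp_n m = 176 / √253 ≈ 11.065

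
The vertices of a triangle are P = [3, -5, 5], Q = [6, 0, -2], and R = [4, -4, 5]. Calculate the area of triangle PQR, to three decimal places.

5.050

PQ = (3, 5, -7),  PR = (1, 1, 0)
i: 5·0 - (-7)·1 = 0 - (-7) = 7
j: (-7)·1 - 3·0 = -7 - 0 = -7
k: 3·1 - 5·1 = 3 - 5 = -2
PQ × PR = (7, -7, -2)
|PQ × PR| = √102 ≈ 10.0995
area = ½ · 10.0995 ≈ 5.050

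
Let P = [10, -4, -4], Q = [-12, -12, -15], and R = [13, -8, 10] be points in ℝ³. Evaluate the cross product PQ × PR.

PQ = (-22, -8, -11)
PR = (3, -4, 14)
i: (-8)·14 - (-11)·(-4) = -112 - 44 = -156
j: (-11)·3 - (-22)·14 = -33 - (-308) = 275
k: (-22)·(-4) - (-8)·3 = 88 - (-24) = 112
PQ × PR = (-156, 275, 112)

(-156, 275, 112)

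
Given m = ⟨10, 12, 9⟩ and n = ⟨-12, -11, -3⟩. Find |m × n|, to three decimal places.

105.873

i: 12·(-3) - 9·(-11) = -36 - (-99) = 63
j: 9·(-12) - 10·(-3) = -108 - (-30) = -78
k: 10·(-11) - 12·(-12) = -110 - (-144) = 34
m × n = (63, -78, 34)
|m × n| = √(63² + (-78)² + 34²) = √11209 ≈ 105.8726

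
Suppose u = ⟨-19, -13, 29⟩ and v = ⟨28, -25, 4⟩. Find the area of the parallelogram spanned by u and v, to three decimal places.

i: (-13)·4 - 29·(-25) = -52 - (-725) = 673
j: 29·28 - (-19)·4 = 812 - (-76) = 888
k: (-19)·(-25) - (-13)·28 = 475 - (-364) = 839
u × v = (673, 888, 839)
|u × v| = √(673² + 888² + 839²) = √1945394 ≈ 1394.7738

1394.774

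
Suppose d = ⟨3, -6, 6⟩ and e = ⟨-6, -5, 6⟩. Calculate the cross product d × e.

(-6, -54, -51)

i: (-6)·6 - 6·(-5) = -36 - (-30) = -6
j: 6·(-6) - 3·6 = -36 - 18 = -54
k: 3·(-5) - (-6)·(-6) = -15 - 36 = -51
d × e = (-6, -54, -51)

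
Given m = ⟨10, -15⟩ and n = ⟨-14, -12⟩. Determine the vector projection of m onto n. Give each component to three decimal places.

m · n = 10·(-14) + (-15)·(-12) = -140 + 180 = 40
|n|² = 196 + 144 = 340
proj_n m = (40/340) · (-14, -12) ≈ (-1.647, -1.412)

(-1.647, -1.412)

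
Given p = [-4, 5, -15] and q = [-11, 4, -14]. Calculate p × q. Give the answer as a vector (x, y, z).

(-10, 109, 39)

i: 5·(-14) - (-15)·4 = -70 - (-60) = -10
j: (-15)·(-11) - (-4)·(-14) = 165 - 56 = 109
k: (-4)·4 - 5·(-11) = -16 - (-55) = 39
p × q = (-10, 109, 39)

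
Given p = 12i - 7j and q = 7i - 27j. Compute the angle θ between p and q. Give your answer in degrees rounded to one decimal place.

p · q = 12·7 + (-7)·(-27) = 84 + 189 = 273
|p|² = 144 + 49 = 193,  |p| = √193 ≈ 13.892444
|q|² = 49 + 729 = 778,  |q| = √778 ≈ 27.892651
cos θ = 273 / (13.892444 · 27.892651) ≈ 0.70452
θ = arccos(0.70452) ≈ 45.2°

45.2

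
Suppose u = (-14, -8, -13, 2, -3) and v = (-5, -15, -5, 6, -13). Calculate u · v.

u · v = (-14)·(-5) + (-8)·(-15) + (-13)·(-5) + 2·6 + (-3)·(-13) = 70 + 120 + 65 + 12 + 39 = 306

306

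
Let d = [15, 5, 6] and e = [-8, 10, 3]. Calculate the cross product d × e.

(-45, -93, 190)

i: 5·3 - 6·10 = 15 - 60 = -45
j: 6·(-8) - 15·3 = -48 - 45 = -93
k: 15·10 - 5·(-8) = 150 - (-40) = 190
d × e = (-45, -93, 190)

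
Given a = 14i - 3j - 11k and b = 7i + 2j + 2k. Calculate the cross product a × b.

i: (-3)·2 - (-11)·2 = -6 - (-22) = 16
j: (-11)·7 - 14·2 = -77 - 28 = -105
k: 14·2 - (-3)·7 = 28 - (-21) = 49
a × b = (16, -105, 49)

(16, -105, 49)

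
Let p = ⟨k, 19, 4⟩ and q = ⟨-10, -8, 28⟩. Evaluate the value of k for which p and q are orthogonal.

p · q = k·(-10) + 19·(-8) + 4·28 = -40 - 10k
Set equal to 0: -10k = 40, so k = -4.

-4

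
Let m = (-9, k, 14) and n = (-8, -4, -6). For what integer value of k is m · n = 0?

-3

m · n = (-9)·(-8) + k·(-4) + 14·(-6) = -12 - 4k
Set equal to 0: -4k = 12, so k = -3.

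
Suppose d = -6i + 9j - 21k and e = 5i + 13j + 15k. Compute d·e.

-228

d · e = (-6)·5 + 9·13 + (-21)·15 = -30 + 117 - 315 = -228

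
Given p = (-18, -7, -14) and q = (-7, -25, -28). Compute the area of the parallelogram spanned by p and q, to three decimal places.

591.061

i: (-7)·(-28) - (-14)·(-25) = 196 - 350 = -154
j: (-14)·(-7) - (-18)·(-28) = 98 - 504 = -406
k: (-18)·(-25) - (-7)·(-7) = 450 - 49 = 401
p × q = (-154, -406, 401)
|p × q| = √((-154)² + (-406)² + 401²) = √349353 ≈ 591.0609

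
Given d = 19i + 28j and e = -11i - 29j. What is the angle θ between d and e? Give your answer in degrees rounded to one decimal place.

d · e = 19·(-11) + 28·(-29) = -209 - 812 = -1021
|d|² = 361 + 784 = 1145,  |d| = √1145 ≈ 33.837849
|e|² = 121 + 841 = 962,  |e| = √962 ≈ 31.016125
cos θ = -1021 / (33.837849 · 31.016125) ≈ -0.97283
θ = arccos(-0.97283) ≈ 166.6°

166.6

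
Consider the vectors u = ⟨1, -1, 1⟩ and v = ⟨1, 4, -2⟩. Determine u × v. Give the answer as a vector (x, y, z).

i: (-1)·(-2) - 1·4 = 2 - 4 = -2
j: 1·1 - 1·(-2) = 1 - (-2) = 3
k: 1·4 - (-1)·1 = 4 - (-1) = 5
u × v = (-2, 3, 5)

(-2, 3, 5)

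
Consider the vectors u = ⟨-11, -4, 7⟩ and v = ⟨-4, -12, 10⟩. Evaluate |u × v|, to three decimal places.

i: (-4)·10 - 7·(-12) = -40 - (-84) = 44
j: 7·(-4) - (-11)·10 = -28 - (-110) = 82
k: (-11)·(-12) - (-4)·(-4) = 132 - 16 = 116
u × v = (44, 82, 116)
|u × v| = √(44² + 82² + 116²) = √22116 ≈ 148.7145

148.714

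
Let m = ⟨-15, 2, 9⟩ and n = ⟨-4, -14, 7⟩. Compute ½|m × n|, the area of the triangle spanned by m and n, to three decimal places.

i: 2·7 - 9·(-14) = 14 - (-126) = 140
j: 9·(-4) - (-15)·7 = -36 - (-105) = 69
k: (-15)·(-14) - 2·(-4) = 210 - (-8) = 218
m × n = (140, 69, 218)
|m × n| = √(140² + 69² + 218²) = √71885 ≈ 268.1138
area = ½ · 268.1138 ≈ 134.057

134.057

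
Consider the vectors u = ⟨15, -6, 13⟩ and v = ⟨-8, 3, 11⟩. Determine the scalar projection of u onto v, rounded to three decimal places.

u · v = 15·(-8) + (-6)·3 + 13·11 = -120 - 18 + 143 = 5
|v| = √(64 + 9 + 121) = √194 ≈ 13.9284
comp_v u = 5 / √194 ≈ 0.359

0.359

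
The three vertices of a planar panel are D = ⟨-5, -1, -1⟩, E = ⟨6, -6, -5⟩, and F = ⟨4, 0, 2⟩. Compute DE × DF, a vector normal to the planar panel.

DE = (11, -5, -4)
DF = (9, 1, 3)
i: (-5)·3 - (-4)·1 = -15 - (-4) = -11
j: (-4)·9 - 11·3 = -36 - 33 = -69
k: 11·1 - (-5)·9 = 11 - (-45) = 56
DE × DF = (-11, -69, 56)

(-11, -69, 56)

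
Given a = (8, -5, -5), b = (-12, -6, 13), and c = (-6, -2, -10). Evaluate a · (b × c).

b × c:
i: (-6)·(-10) - 13·(-2) = 60 - (-26) = 86
j: 13·(-6) - (-12)·(-10) = -78 - 120 = -198
k: (-12)·(-2) - (-6)·(-6) = 24 - 36 = -12
b × c = (86, -198, -12)
a · (b × c) = 8·86 + (-5)·(-198) + (-5)·(-12) = 688 + 990 + 60 = 1738

1738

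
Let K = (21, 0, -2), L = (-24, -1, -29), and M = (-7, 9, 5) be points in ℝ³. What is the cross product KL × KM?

(236, 1071, -433)

KL = (-45, -1, -27)
KM = (-28, 9, 7)
i: (-1)·7 - (-27)·9 = -7 - (-243) = 236
j: (-27)·(-28) - (-45)·7 = 756 - (-315) = 1071
k: (-45)·9 - (-1)·(-28) = -405 - 28 = -433
KL × KM = (236, 1071, -433)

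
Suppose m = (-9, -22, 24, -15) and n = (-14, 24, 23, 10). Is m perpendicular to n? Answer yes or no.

m · n = (-9)·(-14) + (-22)·24 + 24·23 + (-15)·10 = 126 - 528 + 552 - 150 = 0
Zero, so the vectors are orthogonal.

yes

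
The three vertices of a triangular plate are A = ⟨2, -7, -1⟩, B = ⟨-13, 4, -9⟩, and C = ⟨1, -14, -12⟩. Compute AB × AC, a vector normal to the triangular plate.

AB = (-15, 11, -8)
AC = (-1, -7, -11)
i: 11·(-11) - (-8)·(-7) = -121 - 56 = -177
j: (-8)·(-1) - (-15)·(-11) = 8 - 165 = -157
k: (-15)·(-7) - 11·(-1) = 105 - (-11) = 116
AB × AC = (-177, -157, 116)

(-177, -157, 116)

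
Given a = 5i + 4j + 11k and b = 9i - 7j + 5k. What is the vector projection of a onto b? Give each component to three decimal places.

(4.181, -3.252, 2.323)

a · b = 5·9 + 4·(-7) + 11·5 = 45 - 28 + 55 = 72
|b|² = 81 + 49 + 25 = 155
proj_b a = (72/155) · (9, -7, 5) ≈ (4.181, -3.252, 2.323)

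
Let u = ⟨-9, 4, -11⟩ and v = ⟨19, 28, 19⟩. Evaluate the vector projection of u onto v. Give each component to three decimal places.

u · v = (-9)·19 + 4·28 + (-11)·19 = -171 + 112 - 209 = -268
|v|² = 361 + 784 + 361 = 1506
proj_v u = (-268/1506) · (19, 28, 19) ≈ (-3.381, -4.983, -3.381)

(-3.381, -4.983, -3.381)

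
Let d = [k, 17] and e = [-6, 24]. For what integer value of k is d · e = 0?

d · e = k·(-6) + 17·24 = 408 - 6k
Set equal to 0: -6k = -408, so k = 68.

68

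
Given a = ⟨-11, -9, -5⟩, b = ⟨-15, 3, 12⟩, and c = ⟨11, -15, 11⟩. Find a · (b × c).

-5976

b × c:
i: 3·11 - 12·(-15) = 33 - (-180) = 213
j: 12·11 - (-15)·11 = 132 - (-165) = 297
k: (-15)·(-15) - 3·11 = 225 - 33 = 192
b × c = (213, 297, 192)
a · (b × c) = (-11)·213 + (-9)·297 + (-5)·192 = -2343 - 2673 - 960 = -5976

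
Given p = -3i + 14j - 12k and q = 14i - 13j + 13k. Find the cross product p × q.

i: 14·13 - (-12)·(-13) = 182 - 156 = 26
j: (-12)·14 - (-3)·13 = -168 - (-39) = -129
k: (-3)·(-13) - 14·14 = 39 - 196 = -157
p × q = (26, -129, -157)

(26, -129, -157)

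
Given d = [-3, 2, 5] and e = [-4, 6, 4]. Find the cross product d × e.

i: 2·4 - 5·6 = 8 - 30 = -22
j: 5·(-4) - (-3)·4 = -20 - (-12) = -8
k: (-3)·6 - 2·(-4) = -18 - (-8) = -10
d × e = (-22, -8, -10)

(-22, -8, -10)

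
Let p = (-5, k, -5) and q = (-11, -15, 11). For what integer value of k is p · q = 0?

0

p · q = (-5)·(-11) + k·(-15) + (-5)·11 = 0 - 15k
Set equal to 0: -15k = 0, so k = 0.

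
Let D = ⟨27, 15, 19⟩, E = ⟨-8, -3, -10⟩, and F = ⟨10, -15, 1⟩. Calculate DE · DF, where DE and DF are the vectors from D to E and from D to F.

DE = E − D = (-35, -18, -29)
DF = F − D = (-17, -30, -18)
DE · DF = (-35)·(-17) + (-18)·(-30) + (-29)·(-18) = 595 + 540 + 522 = 1657

1657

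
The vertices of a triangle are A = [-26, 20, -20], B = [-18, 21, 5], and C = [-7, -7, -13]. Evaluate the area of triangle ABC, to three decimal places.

AB = (8, 1, 25),  AC = (19, -27, 7)
i: 1·7 - 25·(-27) = 7 - (-675) = 682
j: 25·19 - 8·7 = 475 - 56 = 419
k: 8·(-27) - 1·19 = -216 - 19 = -235
AB × AC = (682, 419, -235)
|AB × AC| = √695910 ≈ 834.2122
area = ½ · 834.2122 ≈ 417.106

417.106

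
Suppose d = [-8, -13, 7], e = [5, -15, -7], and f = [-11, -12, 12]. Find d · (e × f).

316

e × f:
i: (-15)·12 - (-7)·(-12) = -180 - 84 = -264
j: (-7)·(-11) - 5·12 = 77 - 60 = 17
k: 5·(-12) - (-15)·(-11) = -60 - 165 = -225
e × f = (-264, 17, -225)
d · (e × f) = (-8)·(-264) + (-13)·17 + 7·(-225) = 2112 - 221 - 1575 = 316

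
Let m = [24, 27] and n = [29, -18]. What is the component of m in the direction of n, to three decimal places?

m · n = 24·29 + 27·(-18) = 696 - 486 = 210
|n| = √(841 + 324) = √1165 ≈ 34.1321
comp_n m = 210 / √1165 ≈ 6.153

6.153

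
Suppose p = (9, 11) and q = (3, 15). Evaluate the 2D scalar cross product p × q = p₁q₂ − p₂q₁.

9·15 - 11·3 = 135 - 33 = 102

102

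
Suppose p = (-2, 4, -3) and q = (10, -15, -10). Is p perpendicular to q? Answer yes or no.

no

p · q = (-2)·10 + 4·(-15) + (-3)·(-10) = -20 - 60 + 30 = -50
Nonzero, so the vectors are not orthogonal.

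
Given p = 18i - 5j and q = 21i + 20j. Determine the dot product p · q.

p · q = 18·21 + (-5)·20 = 378 - 100 = 278

278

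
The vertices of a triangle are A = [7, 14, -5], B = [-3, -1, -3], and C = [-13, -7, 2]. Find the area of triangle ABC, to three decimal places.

56.941

AB = (-10, -15, 2),  AC = (-20, -21, 7)
i: (-15)·7 - 2·(-21) = -105 - (-42) = -63
j: 2·(-20) - (-10)·7 = -40 - (-70) = 30
k: (-10)·(-21) - (-15)·(-20) = 210 - 300 = -90
AB × AC = (-63, 30, -90)
|AB × AC| = √12969 ≈ 113.8815
area = ½ · 113.8815 ≈ 56.941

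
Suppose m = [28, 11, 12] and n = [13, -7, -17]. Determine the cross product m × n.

i: 11·(-17) - 12·(-7) = -187 - (-84) = -103
j: 12·13 - 28·(-17) = 156 - (-476) = 632
k: 28·(-7) - 11·13 = -196 - 143 = -339
m × n = (-103, 632, -339)

(-103, 632, -339)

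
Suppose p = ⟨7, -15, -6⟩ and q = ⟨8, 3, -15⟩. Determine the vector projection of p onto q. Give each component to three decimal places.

(2.711, 1.017, -5.084)

p · q = 7·8 + (-15)·3 + (-6)·(-15) = 56 - 45 + 90 = 101
|q|² = 64 + 9 + 225 = 298
proj_q p = (101/298) · (8, 3, -15) ≈ (2.711, 1.017, -5.084)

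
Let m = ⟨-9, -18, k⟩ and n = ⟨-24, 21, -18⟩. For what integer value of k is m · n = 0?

m · n = (-9)·(-24) + (-18)·21 + k·(-18) = -162 - 18k
Set equal to 0: -18k = 162, so k = -9.

-9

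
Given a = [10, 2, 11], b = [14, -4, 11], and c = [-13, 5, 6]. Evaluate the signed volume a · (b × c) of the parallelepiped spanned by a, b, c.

b × c:
i: (-4)·6 - 11·5 = -24 - 55 = -79
j: 11·(-13) - 14·6 = -143 - 84 = -227
k: 14·5 - (-4)·(-13) = 70 - 52 = 18
b × c = (-79, -227, 18)
a · (b × c) = 10·(-79) + 2·(-227) + 11·18 = -790 - 454 + 198 = -1046

-1046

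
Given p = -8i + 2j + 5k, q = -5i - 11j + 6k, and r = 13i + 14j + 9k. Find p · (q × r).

2075

q × r:
i: (-11)·9 - 6·14 = -99 - 84 = -183
j: 6·13 - (-5)·9 = 78 - (-45) = 123
k: (-5)·14 - (-11)·13 = -70 - (-143) = 73
q × r = (-183, 123, 73)
p · (q × r) = (-8)·(-183) + 2·123 + 5·73 = 1464 + 246 + 365 = 2075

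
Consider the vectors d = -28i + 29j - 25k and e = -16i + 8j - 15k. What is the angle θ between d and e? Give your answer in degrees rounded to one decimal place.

d · e = (-28)·(-16) + 29·8 + (-25)·(-15) = 448 + 232 + 375 = 1055
|d|² = 784 + 841 + 625 = 2250,  |d| = √2250 ≈ 47.434165
|e|² = 256 + 64 + 225 = 545,  |e| = √545 ≈ 23.345235
cos θ = 1055 / (47.434165 · 23.345235) ≈ 0.95271
θ = arccos(0.95271) ≈ 17.7°

17.7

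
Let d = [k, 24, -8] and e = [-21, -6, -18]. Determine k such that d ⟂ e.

0

d · e = k·(-21) + 24·(-6) + (-8)·(-18) = 0 - 21k
Set equal to 0: -21k = 0, so k = 0.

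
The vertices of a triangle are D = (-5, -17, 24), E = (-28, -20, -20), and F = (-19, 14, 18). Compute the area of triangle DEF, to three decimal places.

DE = (-23, -3, -44),  DF = (-14, 31, -6)
i: (-3)·(-6) - (-44)·31 = 18 - (-1364) = 1382
j: (-44)·(-14) - (-23)·(-6) = 616 - 138 = 478
k: (-23)·31 - (-3)·(-14) = -713 - 42 = -755
DE × DF = (1382, 478, -755)
|DE × DF| = √2708433 ≈ 1645.7318
area = ½ · 1645.7318 ≈ 822.866

822.866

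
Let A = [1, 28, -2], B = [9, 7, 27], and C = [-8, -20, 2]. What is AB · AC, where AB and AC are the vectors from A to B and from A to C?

1052

AB = B − A = (8, -21, 29)
AC = C − A = (-9, -48, 4)
AB · AC = 8·(-9) + (-21)·(-48) + 29·4 = -72 + 1008 + 116 = 1052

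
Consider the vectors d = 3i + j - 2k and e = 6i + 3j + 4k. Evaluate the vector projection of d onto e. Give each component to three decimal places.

(1.279, 0.639, 0.852)

d · e = 3·6 + 1·3 + (-2)·4 = 18 + 3 - 8 = 13
|e|² = 36 + 9 + 16 = 61
proj_e d = (13/61) · (6, 3, 4) ≈ (1.279, 0.639, 0.852)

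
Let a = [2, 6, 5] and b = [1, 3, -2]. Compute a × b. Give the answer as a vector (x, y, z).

(-27, 9, 0)

i: 6·(-2) - 5·3 = -12 - 15 = -27
j: 5·1 - 2·(-2) = 5 - (-4) = 9
k: 2·3 - 6·1 = 6 - 6 = 0
a × b = (-27, 9, 0)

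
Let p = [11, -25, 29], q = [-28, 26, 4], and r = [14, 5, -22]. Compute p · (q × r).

q × r:
i: 26·(-22) - 4·5 = -572 - 20 = -592
j: 4·14 - (-28)·(-22) = 56 - 616 = -560
k: (-28)·5 - 26·14 = -140 - 364 = -504
q × r = (-592, -560, -504)
p · (q × r) = 11·(-592) + (-25)·(-560) + 29·(-504) = -6512 + 14000 - 14616 = -7128

-7128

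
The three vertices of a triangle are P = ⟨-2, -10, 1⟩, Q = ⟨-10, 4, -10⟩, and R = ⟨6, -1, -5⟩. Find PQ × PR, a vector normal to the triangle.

(15, -136, -184)

PQ = (-8, 14, -11)
PR = (8, 9, -6)
i: 14·(-6) - (-11)·9 = -84 - (-99) = 15
j: (-11)·8 - (-8)·(-6) = -88 - 48 = -136
k: (-8)·9 - 14·8 = -72 - 112 = -184
PQ × PR = (15, -136, -184)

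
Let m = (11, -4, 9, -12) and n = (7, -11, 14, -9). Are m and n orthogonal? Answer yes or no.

no

m · n = 11·7 + (-4)·(-11) + 9·14 + (-12)·(-9) = 77 + 44 + 126 + 108 = 355
Nonzero, so the vectors are not orthogonal.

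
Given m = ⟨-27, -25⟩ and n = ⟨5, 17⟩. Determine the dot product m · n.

-560

m · n = (-27)·5 + (-25)·17 = -135 - 425 = -560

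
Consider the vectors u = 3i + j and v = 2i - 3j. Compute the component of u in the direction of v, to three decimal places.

0.832

u · v = 3·2 + 1·(-3) = 6 - 3 = 3
|v| = √(4 + 9) = √13 ≈ 3.6056
comp_v u = 3 / √13 ≈ 0.832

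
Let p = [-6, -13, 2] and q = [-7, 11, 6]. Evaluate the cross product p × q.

(-100, 22, -157)

i: (-13)·6 - 2·11 = -78 - 22 = -100
j: 2·(-7) - (-6)·6 = -14 - (-36) = 22
k: (-6)·11 - (-13)·(-7) = -66 - 91 = -157
p × q = (-100, 22, -157)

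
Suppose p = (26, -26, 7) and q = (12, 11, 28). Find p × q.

(-805, -644, 598)

i: (-26)·28 - 7·11 = -728 - 77 = -805
j: 7·12 - 26·28 = 84 - 728 = -644
k: 26·11 - (-26)·12 = 286 - (-312) = 598
p × q = (-805, -644, 598)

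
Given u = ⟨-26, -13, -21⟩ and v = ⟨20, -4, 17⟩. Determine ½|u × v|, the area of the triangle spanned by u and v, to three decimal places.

237.700

i: (-13)·17 - (-21)·(-4) = -221 - 84 = -305
j: (-21)·20 - (-26)·17 = -420 - (-442) = 22
k: (-26)·(-4) - (-13)·20 = 104 - (-260) = 364
u × v = (-305, 22, 364)
|u × v| = √((-305)² + 22² + 364²) = √226005 ≈ 475.3998
area = ½ · 475.3998 ≈ 237.700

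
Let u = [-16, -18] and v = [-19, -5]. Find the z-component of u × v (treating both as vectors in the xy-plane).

(-16)·(-5) - (-18)·(-19) = 80 - 342 = -262

-262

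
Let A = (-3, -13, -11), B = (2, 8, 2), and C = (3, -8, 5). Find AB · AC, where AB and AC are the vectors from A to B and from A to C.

AB = B − A = (5, 21, 13)
AC = C − A = (6, 5, 16)
AB · AC = 5·6 + 21·5 + 13·16 = 30 + 105 + 208 = 343

343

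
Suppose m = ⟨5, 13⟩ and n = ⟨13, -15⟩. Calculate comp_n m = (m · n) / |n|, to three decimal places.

m · n = 5·13 + 13·(-15) = 65 - 195 = -130
|n| = √(169 + 225) = √394 ≈ 19.8494
comp_n m = -130 / √394 ≈ -6.549

-6.549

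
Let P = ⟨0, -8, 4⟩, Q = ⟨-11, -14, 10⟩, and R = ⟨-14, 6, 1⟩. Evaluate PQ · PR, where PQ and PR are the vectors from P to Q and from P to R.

PQ = Q − P = (-11, -6, 6)
PR = R − P = (-14, 14, -3)
PQ · PR = (-11)·(-14) + (-6)·14 + 6·(-3) = 154 - 84 - 18 = 52

52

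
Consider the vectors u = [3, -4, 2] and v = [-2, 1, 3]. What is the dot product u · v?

-4

u · v = 3·(-2) + (-4)·1 + 2·3 = -6 - 4 + 6 = -4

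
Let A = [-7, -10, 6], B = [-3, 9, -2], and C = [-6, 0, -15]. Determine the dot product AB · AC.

AB = B − A = (4, 19, -8)
AC = C − A = (1, 10, -21)
AB · AC = 4·1 + 19·10 + (-8)·(-21) = 4 + 190 + 168 = 362

362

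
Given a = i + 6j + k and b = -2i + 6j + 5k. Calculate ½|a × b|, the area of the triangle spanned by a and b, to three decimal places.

15.403

i: 6·5 - 1·6 = 30 - 6 = 24
j: 1·(-2) - 1·5 = -2 - 5 = -7
k: 1·6 - 6·(-2) = 6 - (-12) = 18
a × b = (24, -7, 18)
|a × b| = √(24² + (-7)² + 18²) = √949 ≈ 30.8058
area = ½ · 30.8058 ≈ 15.403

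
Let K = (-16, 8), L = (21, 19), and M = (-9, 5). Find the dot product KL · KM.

KL = L − K = (37, 11)
KM = M − K = (7, -3)
KL · KM = 37·7 + 11·(-3) = 259 - 33 = 226

226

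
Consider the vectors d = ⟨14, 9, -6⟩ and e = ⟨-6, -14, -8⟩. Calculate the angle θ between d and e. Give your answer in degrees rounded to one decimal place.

d · e = 14·(-6) + 9·(-14) + (-6)·(-8) = -84 - 126 + 48 = -162
|d|² = 196 + 81 + 36 = 313,  |d| = √313 ≈ 17.691806
|e|² = 36 + 196 + 64 = 296,  |e| = √296 ≈ 17.204651
cos θ = -162 / (17.691806 · 17.204651) ≈ -0.53223
θ = arccos(-0.53223) ≈ 122.2°

122.2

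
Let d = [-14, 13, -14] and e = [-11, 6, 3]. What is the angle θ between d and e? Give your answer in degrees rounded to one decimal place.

51.5

d · e = (-14)·(-11) + 13·6 + (-14)·3 = 154 + 78 - 42 = 190
|d|² = 196 + 169 + 196 = 561,  |d| = √561 ≈ 23.685439
|e|² = 121 + 36 + 9 = 166,  |e| = √166 ≈ 12.884099
cos θ = 190 / (23.685439 · 12.884099) ≈ 0.62261
θ = arccos(0.62261) ≈ 51.5°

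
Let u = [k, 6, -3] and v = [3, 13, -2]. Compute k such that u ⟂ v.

u · v = k·3 + 6·13 + (-3)·(-2) = 84 + 3k
Set equal to 0: 3k = -84, so k = -28.

-28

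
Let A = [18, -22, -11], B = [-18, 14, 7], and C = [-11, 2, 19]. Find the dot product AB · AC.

2448

AB = B − A = (-36, 36, 18)
AC = C − A = (-29, 24, 30)
AB · AC = (-36)·(-29) + 36·24 + 18·30 = 1044 + 864 + 540 = 2448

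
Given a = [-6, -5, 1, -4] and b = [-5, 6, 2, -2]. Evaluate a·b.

10

a · b = (-6)·(-5) + (-5)·6 + 1·2 + (-4)·(-2) = 30 - 30 + 2 + 8 = 10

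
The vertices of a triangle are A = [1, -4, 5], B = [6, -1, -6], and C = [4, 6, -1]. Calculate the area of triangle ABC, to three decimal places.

AB = (5, 3, -11),  AC = (3, 10, -6)
i: 3·(-6) - (-11)·10 = -18 - (-110) = 92
j: (-11)·3 - 5·(-6) = -33 - (-30) = -3
k: 5·10 - 3·3 = 50 - 9 = 41
AB × AC = (92, -3, 41)
|AB × AC| = √10154 ≈ 100.7671
area = ½ · 100.7671 ≈ 50.384

50.384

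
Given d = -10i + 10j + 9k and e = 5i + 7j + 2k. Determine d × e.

(-43, 65, -120)

i: 10·2 - 9·7 = 20 - 63 = -43
j: 9·5 - (-10)·2 = 45 - (-20) = 65
k: (-10)·7 - 10·5 = -70 - 50 = -120
d × e = (-43, 65, -120)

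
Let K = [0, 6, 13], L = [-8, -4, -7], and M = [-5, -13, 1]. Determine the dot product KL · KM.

470

KL = L − K = (-8, -10, -20)
KM = M − K = (-5, -19, -12)
KL · KM = (-8)·(-5) + (-10)·(-19) + (-20)·(-12) = 40 + 190 + 240 = 470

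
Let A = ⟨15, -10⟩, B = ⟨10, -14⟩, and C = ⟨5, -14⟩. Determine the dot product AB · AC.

AB = B − A = (-5, -4)
AC = C − A = (-10, -4)
AB · AC = (-5)·(-10) + (-4)·(-4) = 50 + 16 = 66

66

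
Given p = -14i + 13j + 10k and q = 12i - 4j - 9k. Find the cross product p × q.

i: 13·(-9) - 10·(-4) = -117 - (-40) = -77
j: 10·12 - (-14)·(-9) = 120 - 126 = -6
k: (-14)·(-4) - 13·12 = 56 - 156 = -100
p × q = (-77, -6, -100)

(-77, -6, -100)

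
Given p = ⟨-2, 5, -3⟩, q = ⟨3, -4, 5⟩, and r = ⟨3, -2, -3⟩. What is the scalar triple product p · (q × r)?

58

q × r:
i: (-4)·(-3) - 5·(-2) = 12 - (-10) = 22
j: 5·3 - 3·(-3) = 15 - (-9) = 24
k: 3·(-2) - (-4)·3 = -6 - (-12) = 6
q × r = (22, 24, 6)
p · (q × r) = (-2)·22 + 5·24 + (-3)·6 = -44 + 120 - 18 = 58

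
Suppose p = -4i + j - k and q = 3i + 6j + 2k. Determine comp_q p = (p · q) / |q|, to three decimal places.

p · q = (-4)·3 + 1·6 + (-1)·2 = -12 + 6 - 2 = -8
|q| = √(9 + 36 + 4) = √49 ≈ 7.0000
comp_q p = -8 / √49 ≈ -1.143

-1.143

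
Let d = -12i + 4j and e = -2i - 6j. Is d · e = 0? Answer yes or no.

yes

d · e = (-12)·(-2) + 4·(-6) = 24 - 24 = 0
Zero, so the vectors are orthogonal.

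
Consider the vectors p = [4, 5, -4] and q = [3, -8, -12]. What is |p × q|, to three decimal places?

i: 5·(-12) - (-4)·(-8) = -60 - 32 = -92
j: (-4)·3 - 4·(-12) = -12 - (-48) = 36
k: 4·(-8) - 5·3 = -32 - 15 = -47
p × q = (-92, 36, -47)
|p × q| = √((-92)² + 36² + (-47)²) = √11969 ≈ 109.4029

109.403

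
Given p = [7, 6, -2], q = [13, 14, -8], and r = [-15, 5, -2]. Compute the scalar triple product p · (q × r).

q × r:
i: 14·(-2) - (-8)·5 = -28 - (-40) = 12
j: (-8)·(-15) - 13·(-2) = 120 - (-26) = 146
k: 13·5 - 14·(-15) = 65 - (-210) = 275
q × r = (12, 146, 275)
p · (q × r) = 7·12 + 6·146 + (-2)·275 = 84 + 876 - 550 = 410

410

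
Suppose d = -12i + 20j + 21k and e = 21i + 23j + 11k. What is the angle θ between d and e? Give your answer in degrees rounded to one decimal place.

d · e = (-12)·21 + 20·23 + 21·11 = -252 + 460 + 231 = 439
|d|² = 144 + 400 + 441 = 985,  |d| = √985 ≈ 31.384710
|e|² = 441 + 529 + 121 = 1091,  |e| = √1091 ≈ 33.030289
cos θ = 439 / (31.384710 · 33.030289) ≈ 0.42348
θ = arccos(0.42348) ≈ 64.9°

64.9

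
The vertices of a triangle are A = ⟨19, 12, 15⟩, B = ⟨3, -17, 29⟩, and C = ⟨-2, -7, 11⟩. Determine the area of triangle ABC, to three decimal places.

302.949

AB = (-16, -29, 14),  AC = (-21, -19, -4)
i: (-29)·(-4) - 14·(-19) = 116 - (-266) = 382
j: 14·(-21) - (-16)·(-4) = -294 - 64 = -358
k: (-16)·(-19) - (-29)·(-21) = 304 - 609 = -305
AB × AC = (382, -358, -305)
|AB × AC| = √367113 ≈ 605.8985
area = ½ · 605.8985 ≈ 302.949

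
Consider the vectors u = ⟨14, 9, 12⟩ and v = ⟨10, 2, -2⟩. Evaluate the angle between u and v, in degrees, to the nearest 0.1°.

u · v = 14·10 + 9·2 + 12·(-2) = 140 + 18 - 24 = 134
|u|² = 196 + 81 + 144 = 421,  |u| = √421 ≈ 20.518285
|v|² = 100 + 4 + 4 = 108,  |v| = √108 ≈ 10.392305
cos θ = 134 / (20.518285 · 10.392305) ≈ 0.62842
θ = arccos(0.62842) ≈ 51.1°

51.1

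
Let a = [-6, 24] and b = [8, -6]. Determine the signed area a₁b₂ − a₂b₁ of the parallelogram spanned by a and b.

-156

(-6)·(-6) - 24·8 = 36 - 192 = -156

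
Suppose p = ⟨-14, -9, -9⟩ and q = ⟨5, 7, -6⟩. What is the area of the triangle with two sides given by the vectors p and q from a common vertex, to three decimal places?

i: (-9)·(-6) - (-9)·7 = 54 - (-63) = 117
j: (-9)·5 - (-14)·(-6) = -45 - 84 = -129
k: (-14)·7 - (-9)·5 = -98 - (-45) = -53
p × q = (117, -129, -53)
|p × q| = √(117² + (-129)² + (-53)²) = √33139 ≈ 182.0412
area = ½ · 182.0412 ≈ 91.021

91.021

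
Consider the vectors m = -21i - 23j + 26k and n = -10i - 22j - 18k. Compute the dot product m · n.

m · n = (-21)·(-10) + (-23)·(-22) + 26·(-18) = 210 + 506 - 468 = 248

248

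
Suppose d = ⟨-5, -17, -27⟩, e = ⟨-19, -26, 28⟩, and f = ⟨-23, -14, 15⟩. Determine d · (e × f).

e × f:
i: (-26)·15 - 28·(-14) = -390 - (-392) = 2
j: 28·(-23) - (-19)·15 = -644 - (-285) = -359
k: (-19)·(-14) - (-26)·(-23) = 266 - 598 = -332
e × f = (2, -359, -332)
d · (e × f) = (-5)·2 + (-17)·(-359) + (-27)·(-332) = -10 + 6103 + 8964 = 15057

15057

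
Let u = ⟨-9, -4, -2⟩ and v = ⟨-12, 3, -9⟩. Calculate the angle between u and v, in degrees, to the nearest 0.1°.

42.1

u · v = (-9)·(-12) + (-4)·3 + (-2)·(-9) = 108 - 12 + 18 = 114
|u|² = 81 + 16 + 4 = 101,  |u| = √101 ≈ 10.049876
|v|² = 144 + 9 + 81 = 234,  |v| = √234 ≈ 15.297059
cos θ = 114 / (10.049876 · 15.297059) ≈ 0.74154
θ = arccos(0.74154) ≈ 42.1°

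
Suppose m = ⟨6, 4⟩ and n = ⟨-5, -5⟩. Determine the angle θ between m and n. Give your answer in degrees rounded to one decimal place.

168.7

m · n = 6·(-5) + 4·(-5) = -30 - 20 = -50
|m|² = 36 + 16 = 52,  |m| = √52 ≈ 7.211103
|n|² = 25 + 25 = 50,  |n| = √50 ≈ 7.071068
cos θ = -50 / (7.211103 · 7.071068) ≈ -0.98058
θ = arccos(-0.98058) ≈ 168.7°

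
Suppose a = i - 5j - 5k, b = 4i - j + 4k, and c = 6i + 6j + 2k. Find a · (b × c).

-256

b × c:
i: (-1)·2 - 4·6 = -2 - 24 = -26
j: 4·6 - 4·2 = 24 - 8 = 16
k: 4·6 - (-1)·6 = 24 - (-6) = 30
b × c = (-26, 16, 30)
a · (b × c) = 1·(-26) + (-5)·16 + (-5)·30 = -26 - 80 - 150 = -256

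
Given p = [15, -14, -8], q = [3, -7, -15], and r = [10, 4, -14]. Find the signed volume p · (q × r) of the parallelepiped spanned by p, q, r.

q × r:
i: (-7)·(-14) - (-15)·4 = 98 - (-60) = 158
j: (-15)·10 - 3·(-14) = -150 - (-42) = -108
k: 3·4 - (-7)·10 = 12 - (-70) = 82
q × r = (158, -108, 82)
p · (q × r) = 15·158 + (-14)·(-108) + (-8)·82 = 2370 + 1512 - 656 = 3226

3226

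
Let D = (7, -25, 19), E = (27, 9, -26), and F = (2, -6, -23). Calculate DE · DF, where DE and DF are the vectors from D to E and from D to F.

2436

DE = E − D = (20, 34, -45)
DF = F − D = (-5, 19, -42)
DE · DF = 20·(-5) + 34·19 + (-45)·(-42) = -100 + 646 + 1890 = 2436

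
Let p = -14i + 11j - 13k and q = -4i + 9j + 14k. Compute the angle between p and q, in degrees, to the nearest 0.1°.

94.1

p · q = (-14)·(-4) + 11·9 + (-13)·14 = 56 + 99 - 182 = -27
|p|² = 196 + 121 + 169 = 486,  |p| = √486 ≈ 22.045408
|q|² = 16 + 81 + 196 = 293,  |q| = √293 ≈ 17.117243
cos θ = -27 / (22.045408 · 17.117243) ≈ -0.07155
θ = arccos(-0.07155) ≈ 94.1°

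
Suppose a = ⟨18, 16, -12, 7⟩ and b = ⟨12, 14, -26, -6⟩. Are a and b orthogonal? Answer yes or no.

no

a · b = 18·12 + 16·14 + (-12)·(-26) + 7·(-6) = 216 + 224 + 312 - 42 = 710
Nonzero, so the vectors are not orthogonal.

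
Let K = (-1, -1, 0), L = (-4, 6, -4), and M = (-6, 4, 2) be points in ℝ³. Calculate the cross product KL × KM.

(34, 26, 20)

KL = (-3, 7, -4)
KM = (-5, 5, 2)
i: 7·2 - (-4)·5 = 14 - (-20) = 34
j: (-4)·(-5) - (-3)·2 = 20 - (-6) = 26
k: (-3)·5 - 7·(-5) = -15 - (-35) = 20
KL × KM = (34, 26, 20)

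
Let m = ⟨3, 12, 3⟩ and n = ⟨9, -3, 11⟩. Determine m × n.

i: 12·11 - 3·(-3) = 132 - (-9) = 141
j: 3·9 - 3·11 = 27 - 33 = -6
k: 3·(-3) - 12·9 = -9 - 108 = -117
m × n = (141, -6, -117)

(141, -6, -117)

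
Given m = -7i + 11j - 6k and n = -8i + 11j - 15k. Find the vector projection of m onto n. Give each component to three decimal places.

(-5.210, 7.163, -9.768)

m · n = (-7)·(-8) + 11·11 + (-6)·(-15) = 56 + 121 + 90 = 267
|n|² = 64 + 121 + 225 = 410
proj_n m = (267/410) · (-8, 11, -15) ≈ (-5.210, 7.163, -9.768)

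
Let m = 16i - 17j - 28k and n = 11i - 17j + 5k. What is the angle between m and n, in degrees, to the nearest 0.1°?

m · n = 16·11 + (-17)·(-17) + (-28)·5 = 176 + 289 - 140 = 325
|m|² = 256 + 289 + 784 = 1329,  |m| = √1329 ≈ 36.455452
|n|² = 121 + 289 + 25 = 435,  |n| = √435 ≈ 20.856654
cos θ = 325 / (36.455452 · 20.856654) ≈ 0.42744
θ = arccos(0.42744) ≈ 64.7°

64.7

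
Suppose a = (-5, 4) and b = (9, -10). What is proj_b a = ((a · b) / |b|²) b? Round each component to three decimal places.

a · b = (-5)·9 + 4·(-10) = -45 - 40 = -85
|b|² = 81 + 100 = 181
proj_b a = (-85/181) · (9, -10) ≈ (-4.227, 4.696)

(-4.227, 4.696)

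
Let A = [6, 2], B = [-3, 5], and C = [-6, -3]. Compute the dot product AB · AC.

AB = B − A = (-9, 3)
AC = C − A = (-12, -5)
AB · AC = (-9)·(-12) + 3·(-5) = 108 - 15 = 93

93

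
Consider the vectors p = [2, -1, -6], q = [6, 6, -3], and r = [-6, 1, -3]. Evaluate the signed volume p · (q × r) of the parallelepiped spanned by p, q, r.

-318

q × r:
i: 6·(-3) - (-3)·1 = -18 - (-3) = -15
j: (-3)·(-6) - 6·(-3) = 18 - (-18) = 36
k: 6·1 - 6·(-6) = 6 - (-36) = 42
q × r = (-15, 36, 42)
p · (q × r) = 2·(-15) + (-1)·36 + (-6)·42 = -30 - 36 - 252 = -318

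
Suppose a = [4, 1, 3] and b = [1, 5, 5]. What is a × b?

(-10, -17, 19)

i: 1·5 - 3·5 = 5 - 15 = -10
j: 3·1 - 4·5 = 3 - 20 = -17
k: 4·5 - 1·1 = 20 - 1 = 19
a × b = (-10, -17, 19)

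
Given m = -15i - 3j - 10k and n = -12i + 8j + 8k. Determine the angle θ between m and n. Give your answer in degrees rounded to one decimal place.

75.4

m · n = (-15)·(-12) + (-3)·8 + (-10)·8 = 180 - 24 - 80 = 76
|m|² = 225 + 9 + 100 = 334,  |m| = √334 ≈ 18.275667
|n|² = 144 + 64 + 64 = 272,  |n| = √272 ≈ 16.492423
cos θ = 76 / (18.275667 · 16.492423) ≈ 0.25215
θ = arccos(0.25215) ≈ 75.4°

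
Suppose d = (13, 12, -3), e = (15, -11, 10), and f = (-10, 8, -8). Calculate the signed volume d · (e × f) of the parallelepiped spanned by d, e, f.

e × f:
i: (-11)·(-8) - 10·8 = 88 - 80 = 8
j: 10·(-10) - 15·(-8) = -100 - (-120) = 20
k: 15·8 - (-11)·(-10) = 120 - 110 = 10
e × f = (8, 20, 10)
d · (e × f) = 13·8 + 12·20 + (-3)·10 = 104 + 240 - 30 = 314

314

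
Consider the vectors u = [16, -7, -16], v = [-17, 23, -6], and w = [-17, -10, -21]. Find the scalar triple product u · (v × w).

-15879

v × w:
i: 23·(-21) - (-6)·(-10) = -483 - 60 = -543
j: (-6)·(-17) - (-17)·(-21) = 102 - 357 = -255
k: (-17)·(-10) - 23·(-17) = 170 - (-391) = 561
v × w = (-543, -255, 561)
u · (v × w) = 16·(-543) + (-7)·(-255) + (-16)·561 = -8688 + 1785 - 8976 = -15879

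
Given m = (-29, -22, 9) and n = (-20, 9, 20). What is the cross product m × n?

i: (-22)·20 - 9·9 = -440 - 81 = -521
j: 9·(-20) - (-29)·20 = -180 - (-580) = 400
k: (-29)·9 - (-22)·(-20) = -261 - 440 = -701
m × n = (-521, 400, -701)

(-521, 400, -701)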